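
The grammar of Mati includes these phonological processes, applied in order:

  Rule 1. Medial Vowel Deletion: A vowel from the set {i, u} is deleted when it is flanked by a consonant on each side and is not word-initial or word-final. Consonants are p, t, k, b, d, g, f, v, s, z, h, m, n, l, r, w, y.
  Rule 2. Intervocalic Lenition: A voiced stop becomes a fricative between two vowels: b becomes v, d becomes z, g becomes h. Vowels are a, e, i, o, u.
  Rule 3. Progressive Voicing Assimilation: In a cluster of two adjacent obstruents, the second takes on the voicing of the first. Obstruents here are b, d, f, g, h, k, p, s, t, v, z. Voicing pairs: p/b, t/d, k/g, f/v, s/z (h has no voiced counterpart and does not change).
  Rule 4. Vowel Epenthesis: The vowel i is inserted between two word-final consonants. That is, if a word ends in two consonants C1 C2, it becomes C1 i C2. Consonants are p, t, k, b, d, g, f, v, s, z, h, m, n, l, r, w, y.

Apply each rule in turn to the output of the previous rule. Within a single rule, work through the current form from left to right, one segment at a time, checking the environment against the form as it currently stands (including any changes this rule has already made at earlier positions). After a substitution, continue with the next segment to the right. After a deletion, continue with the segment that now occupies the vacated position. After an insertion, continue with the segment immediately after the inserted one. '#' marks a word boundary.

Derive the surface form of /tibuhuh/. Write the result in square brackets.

[tphih]

Rule 1 Medial Vowel Deletion: [tibuhuh] → [tbhh]
Rule 2 Intervocalic Lenition: no change — [tbhh]
Rule 3 Progressive Voicing Assimilation: [tbhh] → [tphh]
Rule 4 Vowel Epenthesis: [tphh] → [tphih]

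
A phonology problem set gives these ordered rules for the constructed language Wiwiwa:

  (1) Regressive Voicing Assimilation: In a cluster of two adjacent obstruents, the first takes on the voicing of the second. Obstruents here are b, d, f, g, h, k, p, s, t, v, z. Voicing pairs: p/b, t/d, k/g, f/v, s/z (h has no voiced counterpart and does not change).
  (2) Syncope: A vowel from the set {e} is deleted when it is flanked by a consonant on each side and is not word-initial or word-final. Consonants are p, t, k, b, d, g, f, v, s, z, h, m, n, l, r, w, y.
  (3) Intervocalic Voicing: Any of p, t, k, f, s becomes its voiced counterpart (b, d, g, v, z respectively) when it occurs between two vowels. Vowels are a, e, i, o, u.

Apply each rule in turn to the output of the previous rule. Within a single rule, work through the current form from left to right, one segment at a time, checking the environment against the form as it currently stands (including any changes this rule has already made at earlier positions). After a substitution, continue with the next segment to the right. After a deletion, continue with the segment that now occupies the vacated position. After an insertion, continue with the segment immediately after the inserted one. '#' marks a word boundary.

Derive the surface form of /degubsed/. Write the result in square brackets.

(1) Regressive Voicing Assimilation: [degubsed] → [degupsed]
(2) Syncope: [degupsed] → [dgupsd]
(3) Intervocalic Voicing: no change — [dgupsd]

[dgupsd]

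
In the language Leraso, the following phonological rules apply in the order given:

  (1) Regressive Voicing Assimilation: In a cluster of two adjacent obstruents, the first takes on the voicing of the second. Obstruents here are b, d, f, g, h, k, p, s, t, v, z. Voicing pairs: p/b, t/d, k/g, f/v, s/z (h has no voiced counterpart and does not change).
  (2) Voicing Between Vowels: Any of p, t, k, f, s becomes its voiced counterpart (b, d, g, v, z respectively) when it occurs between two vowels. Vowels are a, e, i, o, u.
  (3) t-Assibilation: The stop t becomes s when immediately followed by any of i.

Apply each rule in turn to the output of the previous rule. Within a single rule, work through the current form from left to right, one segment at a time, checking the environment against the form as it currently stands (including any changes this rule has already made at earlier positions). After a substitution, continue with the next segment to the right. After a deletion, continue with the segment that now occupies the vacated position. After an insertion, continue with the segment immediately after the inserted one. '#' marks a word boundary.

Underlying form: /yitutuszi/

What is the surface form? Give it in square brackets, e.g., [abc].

[yiduduzzi]

(1) Regressive Voicing Assimilation: [yitutuszi] → [yitutuzzi]
(2) Voicing Between Vowels: [yitutuzzi] → [yiduduzzi]
(3) t-Assibilation: no change — [yiduduzzi]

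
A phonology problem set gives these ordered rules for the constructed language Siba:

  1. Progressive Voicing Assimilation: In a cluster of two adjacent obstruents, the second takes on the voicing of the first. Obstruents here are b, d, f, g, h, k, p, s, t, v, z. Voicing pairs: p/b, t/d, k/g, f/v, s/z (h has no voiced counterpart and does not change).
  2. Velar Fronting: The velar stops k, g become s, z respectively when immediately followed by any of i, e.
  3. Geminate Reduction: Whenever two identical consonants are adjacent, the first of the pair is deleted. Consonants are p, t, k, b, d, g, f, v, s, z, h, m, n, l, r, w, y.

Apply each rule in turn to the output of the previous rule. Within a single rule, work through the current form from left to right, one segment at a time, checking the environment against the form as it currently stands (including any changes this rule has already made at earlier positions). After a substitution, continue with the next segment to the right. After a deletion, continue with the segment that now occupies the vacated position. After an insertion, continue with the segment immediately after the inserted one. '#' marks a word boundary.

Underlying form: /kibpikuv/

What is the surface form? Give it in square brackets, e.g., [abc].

1 Progressive Voicing Assimilation: [kibpikuv] → [kibbikuv]
2 Velar Fronting: [kibbikuv] → [sibbikuv]
3 Geminate Reduction: [sibbikuv] → [sibikuv]

[sibikuv]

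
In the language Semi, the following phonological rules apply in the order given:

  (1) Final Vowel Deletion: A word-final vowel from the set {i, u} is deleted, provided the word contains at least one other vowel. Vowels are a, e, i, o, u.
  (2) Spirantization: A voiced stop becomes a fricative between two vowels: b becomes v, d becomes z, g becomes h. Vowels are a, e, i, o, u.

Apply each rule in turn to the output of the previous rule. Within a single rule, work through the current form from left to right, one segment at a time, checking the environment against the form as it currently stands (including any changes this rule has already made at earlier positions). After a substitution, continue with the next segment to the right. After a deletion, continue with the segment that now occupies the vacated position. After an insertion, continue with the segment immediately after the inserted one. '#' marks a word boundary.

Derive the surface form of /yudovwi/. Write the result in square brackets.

(1) Final Vowel Deletion: [yudovwi] → [yudovw]
(2) Spirantization: [yudovw] → [yuzovw]

[yuzovw]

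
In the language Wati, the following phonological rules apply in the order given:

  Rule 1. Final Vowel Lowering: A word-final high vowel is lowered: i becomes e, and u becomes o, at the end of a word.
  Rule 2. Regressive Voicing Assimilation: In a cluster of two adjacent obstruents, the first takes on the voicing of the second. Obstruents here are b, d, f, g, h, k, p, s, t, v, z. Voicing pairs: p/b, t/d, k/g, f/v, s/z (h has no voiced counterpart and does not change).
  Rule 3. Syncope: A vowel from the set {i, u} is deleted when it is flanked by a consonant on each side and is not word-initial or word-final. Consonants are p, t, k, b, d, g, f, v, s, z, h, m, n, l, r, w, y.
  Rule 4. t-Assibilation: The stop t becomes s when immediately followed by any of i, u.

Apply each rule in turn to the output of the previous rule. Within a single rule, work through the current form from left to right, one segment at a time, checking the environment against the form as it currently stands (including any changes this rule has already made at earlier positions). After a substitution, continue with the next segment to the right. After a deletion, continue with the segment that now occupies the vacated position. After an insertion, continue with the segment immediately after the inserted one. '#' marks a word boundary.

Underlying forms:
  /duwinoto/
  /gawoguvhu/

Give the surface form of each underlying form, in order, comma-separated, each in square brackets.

/duwinoto/:
  Rule 1 Final Vowel Lowering: no change — [duwinoto]
  Rule 2 Regressive Voicing Assimilation: no change — [duwinoto]
  Rule 3 Syncope: [duwinoto] → [dwnoto]
  Rule 4 t-Assibilation: no change — [dwnoto]
/gawoguvhu/:
  Rule 1 Final Vowel Lowering: [gawoguvhu] → [gawoguvho]
  Rule 2 Regressive Voicing Assimilation: [gawoguvho] → [gawogufho]
  Rule 3 Syncope: [gawogufho] → [gawogfho]
  Rule 4 t-Assibilation: no change — [gawogfho]

[dwnoto], [gawogfho]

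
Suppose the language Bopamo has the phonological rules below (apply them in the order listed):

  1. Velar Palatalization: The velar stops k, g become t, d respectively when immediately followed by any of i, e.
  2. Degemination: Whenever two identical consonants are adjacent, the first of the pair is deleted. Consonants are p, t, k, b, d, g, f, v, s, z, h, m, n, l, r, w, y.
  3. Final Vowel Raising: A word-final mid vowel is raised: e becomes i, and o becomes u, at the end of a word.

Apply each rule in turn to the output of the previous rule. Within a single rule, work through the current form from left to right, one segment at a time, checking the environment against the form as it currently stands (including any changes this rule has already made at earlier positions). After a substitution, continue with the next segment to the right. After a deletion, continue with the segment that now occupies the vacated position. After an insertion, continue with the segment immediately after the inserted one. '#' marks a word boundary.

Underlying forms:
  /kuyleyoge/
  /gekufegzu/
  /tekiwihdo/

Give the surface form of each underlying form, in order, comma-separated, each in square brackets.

/kuyleyoge/:
  1 Velar Palatalization: [kuyleyoge] → [kuyleyode]
  2 Degemination: no change — [kuyleyode]
  3 Final Vowel Raising: [kuyleyode] → [kuyleyodi]
/gekufegzu/:
  1 Velar Palatalization: [gekufegzu] → [dekufegzu]
  2 Degemination: no change — [dekufegzu]
  3 Final Vowel Raising: no change — [dekufegzu]
/tekiwihdo/:
  1 Velar Palatalization: [tekiwihdo] → [tetiwihdo]
  2 Degemination: no change — [tetiwihdo]
  3 Final Vowel Raising: [tetiwihdo] → [tetiwihdu]

[kuyleyodi], [dekufegzu], [tetiwihdu]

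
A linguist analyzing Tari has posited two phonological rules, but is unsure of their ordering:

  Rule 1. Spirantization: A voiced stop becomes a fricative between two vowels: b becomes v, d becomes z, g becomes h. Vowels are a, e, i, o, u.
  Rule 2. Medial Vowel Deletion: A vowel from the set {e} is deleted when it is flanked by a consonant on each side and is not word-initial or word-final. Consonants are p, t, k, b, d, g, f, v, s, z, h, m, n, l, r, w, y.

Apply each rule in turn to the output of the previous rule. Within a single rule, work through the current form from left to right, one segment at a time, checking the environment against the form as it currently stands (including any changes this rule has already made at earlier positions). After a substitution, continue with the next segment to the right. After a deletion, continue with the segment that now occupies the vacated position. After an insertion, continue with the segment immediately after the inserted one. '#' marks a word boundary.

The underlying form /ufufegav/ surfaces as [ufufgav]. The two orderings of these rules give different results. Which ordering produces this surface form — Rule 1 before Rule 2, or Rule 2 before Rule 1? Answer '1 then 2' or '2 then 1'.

Order 1 then 2:
  1 Spirantization: [ufufegav] → [ufufehav]
  2 Medial Vowel Deletion: [ufufehav] → [ufufhav]
  result: [ufufhav]
Order 2 then 1:
  2 Medial Vowel Deletion: [ufufegav] → [ufufgav]
  1 Spirantization: no change — [ufufgav]
  result: [ufufgav]

2 then 1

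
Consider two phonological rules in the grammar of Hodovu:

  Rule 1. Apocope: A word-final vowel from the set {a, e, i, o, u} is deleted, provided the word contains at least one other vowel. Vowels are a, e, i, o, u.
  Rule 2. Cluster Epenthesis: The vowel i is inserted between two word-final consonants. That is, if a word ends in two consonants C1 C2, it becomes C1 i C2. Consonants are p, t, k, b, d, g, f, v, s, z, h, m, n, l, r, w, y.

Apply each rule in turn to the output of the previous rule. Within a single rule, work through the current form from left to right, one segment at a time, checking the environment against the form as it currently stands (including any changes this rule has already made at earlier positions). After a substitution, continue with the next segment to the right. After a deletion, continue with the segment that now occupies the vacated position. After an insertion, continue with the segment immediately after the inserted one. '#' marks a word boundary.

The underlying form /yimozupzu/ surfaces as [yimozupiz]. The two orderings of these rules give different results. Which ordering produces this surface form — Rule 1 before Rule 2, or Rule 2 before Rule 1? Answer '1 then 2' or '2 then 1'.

Order 1 then 2:
  1 Apocope: [yimozupzu] → [yimozupz]
  2 Cluster Epenthesis: [yimozupz] → [yimozupiz]
  result: [yimozupiz]
Order 2 then 1:
  2 Cluster Epenthesis: no change — [yimozupzu]
  1 Apocope: [yimozupzu] → [yimozupz]
  result: [yimozupz]

1 then 2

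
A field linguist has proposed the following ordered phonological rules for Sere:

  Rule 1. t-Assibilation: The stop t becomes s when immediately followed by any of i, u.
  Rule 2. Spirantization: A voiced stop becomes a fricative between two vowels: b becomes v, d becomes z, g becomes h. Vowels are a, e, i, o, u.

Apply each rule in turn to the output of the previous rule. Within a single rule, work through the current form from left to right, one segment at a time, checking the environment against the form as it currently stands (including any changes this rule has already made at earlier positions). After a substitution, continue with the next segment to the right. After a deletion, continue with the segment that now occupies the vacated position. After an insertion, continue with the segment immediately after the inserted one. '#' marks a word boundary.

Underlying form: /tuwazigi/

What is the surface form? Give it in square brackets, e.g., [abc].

[suwazihi]

Rule 1 t-Assibilation: [tuwazigi] → [suwazigi]
Rule 2 Spirantization: [suwazigi] → [suwazihi]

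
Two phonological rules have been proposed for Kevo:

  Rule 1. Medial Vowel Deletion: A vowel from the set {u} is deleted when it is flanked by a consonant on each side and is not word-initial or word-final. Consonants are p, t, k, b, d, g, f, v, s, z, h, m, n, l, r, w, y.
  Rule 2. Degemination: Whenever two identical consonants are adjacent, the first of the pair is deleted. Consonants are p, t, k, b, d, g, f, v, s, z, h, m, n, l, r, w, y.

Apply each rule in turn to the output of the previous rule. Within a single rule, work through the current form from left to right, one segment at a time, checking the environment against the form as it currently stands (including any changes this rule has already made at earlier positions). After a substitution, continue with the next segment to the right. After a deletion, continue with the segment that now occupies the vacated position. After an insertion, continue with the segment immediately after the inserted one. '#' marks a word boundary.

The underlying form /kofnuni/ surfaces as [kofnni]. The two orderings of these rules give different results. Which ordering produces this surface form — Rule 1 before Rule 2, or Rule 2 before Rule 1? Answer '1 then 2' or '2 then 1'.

Order 1 then 2:
  1 Medial Vowel Deletion: [kofnuni] → [kofnni]
  2 Degemination: [kofnni] → [kofni]
  result: [kofni]
Order 2 then 1:
  2 Degemination: no change — [kofnuni]
  1 Medial Vowel Deletion: [kofnuni] → [kofnni]
  result: [kofnni]

2 then 1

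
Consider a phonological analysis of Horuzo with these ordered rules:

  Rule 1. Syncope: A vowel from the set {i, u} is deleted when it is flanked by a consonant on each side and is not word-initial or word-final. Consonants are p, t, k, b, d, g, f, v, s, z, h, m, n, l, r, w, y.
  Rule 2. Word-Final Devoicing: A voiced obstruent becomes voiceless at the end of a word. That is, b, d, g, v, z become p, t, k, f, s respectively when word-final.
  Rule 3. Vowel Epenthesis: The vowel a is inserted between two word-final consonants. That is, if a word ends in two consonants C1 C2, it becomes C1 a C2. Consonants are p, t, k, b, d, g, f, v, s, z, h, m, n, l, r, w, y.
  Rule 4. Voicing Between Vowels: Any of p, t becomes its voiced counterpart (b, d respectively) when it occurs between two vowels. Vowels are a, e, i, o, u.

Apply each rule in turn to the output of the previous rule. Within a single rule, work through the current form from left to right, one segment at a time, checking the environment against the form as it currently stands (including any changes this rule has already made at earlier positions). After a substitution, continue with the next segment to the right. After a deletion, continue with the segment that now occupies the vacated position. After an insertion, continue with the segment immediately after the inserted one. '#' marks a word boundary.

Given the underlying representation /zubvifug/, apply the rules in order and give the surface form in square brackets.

Rule 1 Syncope: [zubvifug] → [zbvfg]
Rule 2 Word-Final Devoicing: [zbvfg] → [zbvfk]
Rule 3 Vowel Epenthesis: [zbvfk] → [zbvfak]
Rule 4 Voicing Between Vowels: no change — [zbvfak]

[zbvfak]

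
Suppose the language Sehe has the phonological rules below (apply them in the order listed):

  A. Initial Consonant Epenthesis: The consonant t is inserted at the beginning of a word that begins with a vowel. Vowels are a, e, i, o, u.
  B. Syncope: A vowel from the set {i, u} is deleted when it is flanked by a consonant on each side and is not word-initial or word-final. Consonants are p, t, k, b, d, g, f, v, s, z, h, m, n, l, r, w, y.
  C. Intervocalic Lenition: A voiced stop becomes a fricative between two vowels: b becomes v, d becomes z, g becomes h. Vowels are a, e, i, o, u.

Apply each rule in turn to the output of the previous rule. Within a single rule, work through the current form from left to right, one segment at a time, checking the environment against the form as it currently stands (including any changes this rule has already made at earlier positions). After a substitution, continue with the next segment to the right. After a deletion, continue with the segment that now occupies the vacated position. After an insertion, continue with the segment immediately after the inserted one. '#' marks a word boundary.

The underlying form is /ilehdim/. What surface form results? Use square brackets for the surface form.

A Initial Consonant Epenthesis: [ilehdim] → [tilehdim]
B Syncope: [tilehdim] → [tlehdm]
C Intervocalic Lenition: no change — [tlehdm]

[tlehdm]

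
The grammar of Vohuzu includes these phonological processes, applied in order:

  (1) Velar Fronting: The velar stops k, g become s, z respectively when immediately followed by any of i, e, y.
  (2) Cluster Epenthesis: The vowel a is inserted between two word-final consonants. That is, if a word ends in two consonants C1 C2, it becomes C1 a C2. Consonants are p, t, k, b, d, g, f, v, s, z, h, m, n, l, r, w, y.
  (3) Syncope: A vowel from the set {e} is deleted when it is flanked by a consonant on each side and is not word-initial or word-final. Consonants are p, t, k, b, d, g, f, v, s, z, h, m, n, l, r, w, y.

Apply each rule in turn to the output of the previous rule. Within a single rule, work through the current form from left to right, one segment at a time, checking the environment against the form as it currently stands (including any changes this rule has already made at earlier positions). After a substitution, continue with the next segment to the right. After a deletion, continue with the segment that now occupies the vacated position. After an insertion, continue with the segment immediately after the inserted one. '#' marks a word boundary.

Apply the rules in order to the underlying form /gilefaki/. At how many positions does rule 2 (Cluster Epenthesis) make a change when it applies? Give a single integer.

0

(1) Velar Fronting: [gilefaki] → [zilefasi]
(2) Cluster Epenthesis: no change — [zilefasi]
(3) Syncope: [zilefasi] → [zilfasi]
Rule 2 changed 0 position(s).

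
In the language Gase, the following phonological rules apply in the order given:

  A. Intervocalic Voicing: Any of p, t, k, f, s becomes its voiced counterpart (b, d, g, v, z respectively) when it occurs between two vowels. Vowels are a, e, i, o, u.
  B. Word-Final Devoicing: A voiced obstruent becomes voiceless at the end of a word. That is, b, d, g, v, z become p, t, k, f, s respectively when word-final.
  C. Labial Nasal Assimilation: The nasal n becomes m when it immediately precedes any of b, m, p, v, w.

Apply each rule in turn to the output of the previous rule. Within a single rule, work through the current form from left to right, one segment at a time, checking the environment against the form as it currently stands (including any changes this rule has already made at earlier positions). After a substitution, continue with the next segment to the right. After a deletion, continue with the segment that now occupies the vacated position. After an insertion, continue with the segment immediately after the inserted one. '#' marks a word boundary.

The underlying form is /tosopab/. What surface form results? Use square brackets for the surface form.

[tozobap]

A Intervocalic Voicing: [tosopab] → [tozobab]
B Word-Final Devoicing: [tozobab] → [tozobap]
C Labial Nasal Assimilation: no change — [tozobap]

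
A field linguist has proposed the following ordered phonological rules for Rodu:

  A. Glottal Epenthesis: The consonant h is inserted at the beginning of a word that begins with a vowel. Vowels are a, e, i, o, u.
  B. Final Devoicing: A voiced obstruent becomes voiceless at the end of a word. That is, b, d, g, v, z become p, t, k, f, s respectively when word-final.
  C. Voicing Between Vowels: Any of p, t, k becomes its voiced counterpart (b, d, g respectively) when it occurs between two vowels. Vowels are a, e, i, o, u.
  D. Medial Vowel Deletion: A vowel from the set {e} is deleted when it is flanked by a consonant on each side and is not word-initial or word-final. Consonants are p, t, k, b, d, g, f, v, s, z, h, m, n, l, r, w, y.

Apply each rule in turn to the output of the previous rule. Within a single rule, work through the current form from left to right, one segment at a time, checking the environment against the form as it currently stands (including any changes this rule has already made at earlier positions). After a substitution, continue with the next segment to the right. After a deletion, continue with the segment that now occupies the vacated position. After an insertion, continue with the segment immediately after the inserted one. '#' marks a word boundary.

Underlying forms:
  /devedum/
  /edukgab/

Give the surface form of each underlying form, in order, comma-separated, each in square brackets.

[dvdum], [hdukgap]

/devedum/:
  A Glottal Epenthesis: no change — [devedum]
  B Final Devoicing: no change — [devedum]
  C Voicing Between Vowels: no change — [devedum]
  D Medial Vowel Deletion: [devedum] → [dvdum]
/edukgab/:
  A Glottal Epenthesis: [edukgab] → [hedukgab]
  B Final Devoicing: [hedukgab] → [hedukgap]
  C Voicing Between Vowels: no change — [hedukgap]
  D Medial Vowel Deletion: [hedukgap] → [hdukgap]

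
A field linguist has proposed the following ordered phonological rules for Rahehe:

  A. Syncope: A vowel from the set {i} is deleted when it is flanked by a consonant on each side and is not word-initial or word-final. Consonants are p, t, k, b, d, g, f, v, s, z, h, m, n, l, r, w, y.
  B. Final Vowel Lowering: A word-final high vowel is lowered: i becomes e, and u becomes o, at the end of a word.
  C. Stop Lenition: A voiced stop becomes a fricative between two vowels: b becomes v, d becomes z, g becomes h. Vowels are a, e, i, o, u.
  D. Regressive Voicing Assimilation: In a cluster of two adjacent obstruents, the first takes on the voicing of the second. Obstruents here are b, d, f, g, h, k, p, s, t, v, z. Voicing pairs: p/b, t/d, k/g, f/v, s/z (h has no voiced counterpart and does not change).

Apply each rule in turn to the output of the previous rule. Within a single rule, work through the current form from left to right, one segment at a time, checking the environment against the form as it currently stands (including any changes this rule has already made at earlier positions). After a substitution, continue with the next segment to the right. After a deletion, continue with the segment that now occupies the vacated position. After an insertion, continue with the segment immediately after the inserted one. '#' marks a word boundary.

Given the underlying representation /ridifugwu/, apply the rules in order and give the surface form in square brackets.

[rtfugwo]

A Syncope: [ridifugwu] → [rdfugwu]
B Final Vowel Lowering: [rdfugwu] → [rdfugwo]
C Stop Lenition: no change — [rdfugwo]
D Regressive Voicing Assimilation: [rdfugwo] → [rtfugwo]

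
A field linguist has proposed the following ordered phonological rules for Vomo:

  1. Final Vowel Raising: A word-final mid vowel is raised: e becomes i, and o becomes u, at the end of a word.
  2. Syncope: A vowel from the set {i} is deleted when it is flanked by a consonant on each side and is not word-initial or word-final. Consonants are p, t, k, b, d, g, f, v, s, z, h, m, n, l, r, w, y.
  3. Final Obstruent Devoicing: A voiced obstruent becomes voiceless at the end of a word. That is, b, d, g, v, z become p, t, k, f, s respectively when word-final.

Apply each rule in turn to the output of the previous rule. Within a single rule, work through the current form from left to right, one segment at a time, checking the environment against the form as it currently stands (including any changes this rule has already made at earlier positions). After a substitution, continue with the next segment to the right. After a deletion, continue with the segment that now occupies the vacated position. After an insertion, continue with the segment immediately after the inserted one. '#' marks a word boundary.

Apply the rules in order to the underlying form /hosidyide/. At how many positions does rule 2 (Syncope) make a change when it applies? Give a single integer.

1 Final Vowel Raising: [hosidyide] → [hosidyidi]
2 Syncope: [hosidyidi] → [hosdydi]
3 Final Obstruent Devoicing: no change — [hosdydi]
Rule 2 changed 2 position(s).

2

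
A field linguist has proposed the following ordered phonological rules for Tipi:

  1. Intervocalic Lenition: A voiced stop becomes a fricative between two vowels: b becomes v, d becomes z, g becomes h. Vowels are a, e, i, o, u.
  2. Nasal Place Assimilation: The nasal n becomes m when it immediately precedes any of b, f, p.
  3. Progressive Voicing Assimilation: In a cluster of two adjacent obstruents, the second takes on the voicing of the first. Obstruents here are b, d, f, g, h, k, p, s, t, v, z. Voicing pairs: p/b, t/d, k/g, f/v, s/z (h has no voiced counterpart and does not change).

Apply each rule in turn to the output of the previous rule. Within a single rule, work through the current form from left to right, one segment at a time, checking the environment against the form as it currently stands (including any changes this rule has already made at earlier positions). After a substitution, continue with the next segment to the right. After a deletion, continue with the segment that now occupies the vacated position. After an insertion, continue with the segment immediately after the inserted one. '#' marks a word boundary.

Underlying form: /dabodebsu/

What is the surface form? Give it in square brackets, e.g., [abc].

1 Intervocalic Lenition: [dabodebsu] → [davozebsu]
2 Nasal Place Assimilation: no change — [davozebsu]
3 Progressive Voicing Assimilation: [davozebsu] → [davozebzu]

[davozebzu]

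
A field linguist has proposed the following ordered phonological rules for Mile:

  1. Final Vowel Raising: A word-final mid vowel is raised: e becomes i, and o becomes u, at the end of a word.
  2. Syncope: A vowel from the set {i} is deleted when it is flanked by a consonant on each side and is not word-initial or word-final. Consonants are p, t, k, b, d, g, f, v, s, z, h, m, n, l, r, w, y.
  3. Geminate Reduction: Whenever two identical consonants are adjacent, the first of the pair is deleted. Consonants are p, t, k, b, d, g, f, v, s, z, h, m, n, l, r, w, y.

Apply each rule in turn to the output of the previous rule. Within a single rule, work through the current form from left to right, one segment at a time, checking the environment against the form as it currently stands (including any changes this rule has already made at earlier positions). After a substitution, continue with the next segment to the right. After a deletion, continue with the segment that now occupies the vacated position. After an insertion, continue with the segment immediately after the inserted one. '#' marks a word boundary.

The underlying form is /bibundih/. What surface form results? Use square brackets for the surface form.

1 Final Vowel Raising: no change — [bibundih]
2 Syncope: [bibundih] → [bbundh]
3 Geminate Reduction: [bbundh] → [bundh]

[bundh]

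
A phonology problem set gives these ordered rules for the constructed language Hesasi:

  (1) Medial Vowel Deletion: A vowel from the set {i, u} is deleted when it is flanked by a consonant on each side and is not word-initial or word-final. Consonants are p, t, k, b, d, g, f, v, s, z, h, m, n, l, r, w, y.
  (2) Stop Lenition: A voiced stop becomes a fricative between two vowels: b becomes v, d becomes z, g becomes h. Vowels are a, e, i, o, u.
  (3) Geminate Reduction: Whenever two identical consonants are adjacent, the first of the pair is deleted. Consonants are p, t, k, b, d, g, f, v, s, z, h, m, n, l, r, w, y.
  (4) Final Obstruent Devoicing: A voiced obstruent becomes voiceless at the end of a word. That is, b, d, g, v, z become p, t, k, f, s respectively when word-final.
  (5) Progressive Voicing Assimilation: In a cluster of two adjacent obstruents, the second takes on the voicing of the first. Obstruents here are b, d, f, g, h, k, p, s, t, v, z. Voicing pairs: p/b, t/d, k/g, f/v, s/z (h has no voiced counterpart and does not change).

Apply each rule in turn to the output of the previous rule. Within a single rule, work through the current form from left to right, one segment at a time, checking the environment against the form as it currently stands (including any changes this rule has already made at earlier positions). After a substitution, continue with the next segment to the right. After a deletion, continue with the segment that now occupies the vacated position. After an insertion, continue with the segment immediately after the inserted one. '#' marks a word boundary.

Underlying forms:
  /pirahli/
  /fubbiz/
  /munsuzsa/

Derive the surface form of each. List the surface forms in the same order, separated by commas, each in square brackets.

/pirahli/:
  (1) Medial Vowel Deletion: [pirahli] → [prahli]
  (2) Stop Lenition: no change — [prahli]
  (3) Geminate Reduction: no change — [prahli]
  (4) Final Obstruent Devoicing: no change — [prahli]
  (5) Progressive Voicing Assimilation: no change — [prahli]
/fubbiz/:
  (1) Medial Vowel Deletion: [fubbiz] → [fbbz]
  (2) Stop Lenition: no change — [fbbz]
  (3) Geminate Reduction: [fbbz] → [fbz]
  (4) Final Obstruent Devoicing: [fbz] → [fbs]
  (5) Progressive Voicing Assimilation: [fbs] → [fps]
/munsuzsa/:
  (1) Medial Vowel Deletion: [munsuzsa] → [mnszsa]
  (2) Stop Lenition: no change — [mnszsa]
  (3) Geminate Reduction: no change — [mnszsa]
  (4) Final Obstruent Devoicing: no change — [mnszsa]
  (5) Progressive Voicing Assimilation: [mnszsa] → [mnsssa]

[prahli], [fps], [mnsssa]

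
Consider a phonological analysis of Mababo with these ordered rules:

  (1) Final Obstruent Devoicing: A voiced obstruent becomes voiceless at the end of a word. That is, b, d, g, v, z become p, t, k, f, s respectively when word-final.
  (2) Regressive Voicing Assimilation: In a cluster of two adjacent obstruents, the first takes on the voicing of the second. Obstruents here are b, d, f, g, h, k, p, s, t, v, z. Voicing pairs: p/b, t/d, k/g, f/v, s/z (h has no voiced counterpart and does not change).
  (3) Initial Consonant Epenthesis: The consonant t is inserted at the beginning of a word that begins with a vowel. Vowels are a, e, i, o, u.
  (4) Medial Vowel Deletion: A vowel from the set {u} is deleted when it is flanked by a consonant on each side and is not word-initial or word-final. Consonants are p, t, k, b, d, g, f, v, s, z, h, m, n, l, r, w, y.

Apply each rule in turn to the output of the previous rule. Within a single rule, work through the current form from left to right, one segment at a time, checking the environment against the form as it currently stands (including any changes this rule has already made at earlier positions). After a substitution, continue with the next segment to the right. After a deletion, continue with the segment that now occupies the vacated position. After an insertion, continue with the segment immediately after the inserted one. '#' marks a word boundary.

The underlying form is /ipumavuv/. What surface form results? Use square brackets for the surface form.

[tipmavf]

(1) Final Obstruent Devoicing: [ipumavuv] → [ipumavuf]
(2) Regressive Voicing Assimilation: no change — [ipumavuf]
(3) Initial Consonant Epenthesis: [ipumavuf] → [tipumavuf]
(4) Medial Vowel Deletion: [tipumavuf] → [tipmavf]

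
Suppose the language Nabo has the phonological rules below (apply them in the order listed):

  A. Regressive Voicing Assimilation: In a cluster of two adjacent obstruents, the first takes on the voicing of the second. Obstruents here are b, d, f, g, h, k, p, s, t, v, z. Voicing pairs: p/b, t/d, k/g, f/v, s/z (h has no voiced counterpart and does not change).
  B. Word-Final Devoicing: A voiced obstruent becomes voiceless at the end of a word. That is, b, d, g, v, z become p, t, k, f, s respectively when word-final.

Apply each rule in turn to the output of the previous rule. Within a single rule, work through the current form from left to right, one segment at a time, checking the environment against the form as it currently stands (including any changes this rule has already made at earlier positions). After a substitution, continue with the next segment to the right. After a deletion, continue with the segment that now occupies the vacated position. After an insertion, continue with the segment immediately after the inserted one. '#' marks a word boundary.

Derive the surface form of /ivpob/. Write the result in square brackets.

[ifpop]

A Regressive Voicing Assimilation: [ivpob] → [ifpob]
B Word-Final Devoicing: [ifpob] → [ifpop]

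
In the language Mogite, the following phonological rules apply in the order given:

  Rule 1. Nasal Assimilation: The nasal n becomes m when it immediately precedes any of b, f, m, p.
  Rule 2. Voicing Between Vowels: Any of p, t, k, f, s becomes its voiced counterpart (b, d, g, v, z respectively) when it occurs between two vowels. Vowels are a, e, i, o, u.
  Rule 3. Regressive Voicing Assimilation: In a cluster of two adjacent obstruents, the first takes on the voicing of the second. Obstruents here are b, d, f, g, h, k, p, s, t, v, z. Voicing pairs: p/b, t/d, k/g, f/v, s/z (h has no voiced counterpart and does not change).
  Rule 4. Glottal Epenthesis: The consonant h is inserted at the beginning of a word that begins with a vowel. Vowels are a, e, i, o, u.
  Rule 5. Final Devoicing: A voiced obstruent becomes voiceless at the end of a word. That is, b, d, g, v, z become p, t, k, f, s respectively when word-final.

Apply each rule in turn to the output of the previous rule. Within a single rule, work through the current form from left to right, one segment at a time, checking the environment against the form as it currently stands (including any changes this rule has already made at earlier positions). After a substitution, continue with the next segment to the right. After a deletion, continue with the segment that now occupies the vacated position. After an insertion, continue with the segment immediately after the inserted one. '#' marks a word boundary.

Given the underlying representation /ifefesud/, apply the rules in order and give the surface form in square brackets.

Rule 1 Nasal Assimilation: no change — [ifefesud]
Rule 2 Voicing Between Vowels: [ifefesud] → [ivevezud]
Rule 3 Regressive Voicing Assimilation: no change — [ivevezud]
Rule 4 Glottal Epenthesis: [ivevezud] → [hivevezud]
Rule 5 Final Devoicing: [hivevezud] → [hivevezut]

[hivevezut]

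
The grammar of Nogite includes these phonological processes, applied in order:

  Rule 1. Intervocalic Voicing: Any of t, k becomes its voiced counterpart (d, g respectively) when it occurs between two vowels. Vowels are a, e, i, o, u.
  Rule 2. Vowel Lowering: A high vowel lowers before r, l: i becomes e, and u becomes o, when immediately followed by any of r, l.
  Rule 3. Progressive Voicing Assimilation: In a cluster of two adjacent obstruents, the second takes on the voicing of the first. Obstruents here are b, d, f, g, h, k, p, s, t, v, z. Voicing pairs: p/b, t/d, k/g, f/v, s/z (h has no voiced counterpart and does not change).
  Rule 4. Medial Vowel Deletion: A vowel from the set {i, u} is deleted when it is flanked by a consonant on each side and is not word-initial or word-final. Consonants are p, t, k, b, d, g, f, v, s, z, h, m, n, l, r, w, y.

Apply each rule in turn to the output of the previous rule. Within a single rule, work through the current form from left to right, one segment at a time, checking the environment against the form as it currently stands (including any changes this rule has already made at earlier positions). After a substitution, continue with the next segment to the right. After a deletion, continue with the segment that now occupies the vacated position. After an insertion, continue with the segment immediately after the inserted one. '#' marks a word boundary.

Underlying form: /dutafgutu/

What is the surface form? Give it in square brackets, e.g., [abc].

Rule 1 Intervocalic Voicing: [dutafgutu] → [dudafgudu]
Rule 2 Vowel Lowering: no change — [dudafgudu]
Rule 3 Progressive Voicing Assimilation: [dudafgudu] → [dudafkudu]
Rule 4 Medial Vowel Deletion: [dudafkudu] → [ddafkdu]

[ddafkdu]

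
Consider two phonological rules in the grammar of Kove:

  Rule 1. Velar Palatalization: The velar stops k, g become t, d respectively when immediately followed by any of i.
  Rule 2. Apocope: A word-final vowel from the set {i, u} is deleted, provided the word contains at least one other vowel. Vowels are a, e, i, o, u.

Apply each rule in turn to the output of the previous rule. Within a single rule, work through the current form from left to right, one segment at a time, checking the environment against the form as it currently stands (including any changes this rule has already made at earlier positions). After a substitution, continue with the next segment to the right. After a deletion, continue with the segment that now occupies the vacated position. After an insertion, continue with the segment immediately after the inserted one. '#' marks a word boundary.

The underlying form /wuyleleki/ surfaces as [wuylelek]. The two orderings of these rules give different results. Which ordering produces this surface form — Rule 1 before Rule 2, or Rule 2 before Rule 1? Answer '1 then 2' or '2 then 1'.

2 then 1

Order 1 then 2:
  1 Velar Palatalization: [wuyleleki] → [wuyleleti]
  2 Apocope: [wuyleleti] → [wuylelet]
  result: [wuylelet]
Order 2 then 1:
  2 Apocope: [wuyleleki] → [wuylelek]
  1 Velar Palatalization: no change — [wuylelek]
  result: [wuylelek]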